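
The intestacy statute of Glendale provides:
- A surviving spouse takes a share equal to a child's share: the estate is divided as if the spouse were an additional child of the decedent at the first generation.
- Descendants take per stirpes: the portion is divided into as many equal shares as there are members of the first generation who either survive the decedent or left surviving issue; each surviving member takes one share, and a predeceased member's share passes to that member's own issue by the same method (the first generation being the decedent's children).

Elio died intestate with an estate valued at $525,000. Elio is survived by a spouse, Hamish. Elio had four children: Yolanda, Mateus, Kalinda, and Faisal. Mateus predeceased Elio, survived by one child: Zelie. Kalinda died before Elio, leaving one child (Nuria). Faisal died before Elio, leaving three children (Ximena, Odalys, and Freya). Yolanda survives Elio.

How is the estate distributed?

Hamish: $105,000; Yolanda: $105,000; Zelie: $105,000; Nuria: $105,000; Ximena: $35,000; Odalys: $35,000; Freya: $35,000

The spouse counts as an additional share at the children's level, so there are 5 primary shares of $105,000. Hamish takes one such share ($105,000).
The children's combined portion ($420,000) is divided into 4 shares of $105,000: Yolanda takes $105,000; Mateus's $105,000 share passes to Mateus's issue; Kalinda's $105,000 share passes to Kalinda's issue; Faisal's $105,000 share passes to Faisal's issue.
Mateus's share ($105,000) passes entirely to Zelie.
Kalinda's share ($105,000) passes entirely to Nuria.
Faisal's share ($105,000) is divided into 3 shares of $35,000: Ximena, Odalys, and Freya each take $35,000.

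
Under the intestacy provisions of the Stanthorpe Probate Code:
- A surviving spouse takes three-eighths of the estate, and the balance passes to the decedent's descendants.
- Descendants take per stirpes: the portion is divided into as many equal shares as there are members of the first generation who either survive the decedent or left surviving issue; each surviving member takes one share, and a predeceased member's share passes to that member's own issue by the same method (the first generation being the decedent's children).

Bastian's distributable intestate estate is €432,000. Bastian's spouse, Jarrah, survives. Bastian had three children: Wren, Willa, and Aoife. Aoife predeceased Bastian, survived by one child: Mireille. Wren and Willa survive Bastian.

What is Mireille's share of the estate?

Jarrah takes three-eighths of €432,000 = €162,000. The remaining €270,000 passes to the descendants.
The descendants' portion (€270,000) is divided into 3 shares of €90,000: Wren and Willa each take €90,000; Aoife's €90,000 share passes to Aoife's issue.
Aoife's share (€90,000) passes entirely to Mireille.

Mireille receives €90,000.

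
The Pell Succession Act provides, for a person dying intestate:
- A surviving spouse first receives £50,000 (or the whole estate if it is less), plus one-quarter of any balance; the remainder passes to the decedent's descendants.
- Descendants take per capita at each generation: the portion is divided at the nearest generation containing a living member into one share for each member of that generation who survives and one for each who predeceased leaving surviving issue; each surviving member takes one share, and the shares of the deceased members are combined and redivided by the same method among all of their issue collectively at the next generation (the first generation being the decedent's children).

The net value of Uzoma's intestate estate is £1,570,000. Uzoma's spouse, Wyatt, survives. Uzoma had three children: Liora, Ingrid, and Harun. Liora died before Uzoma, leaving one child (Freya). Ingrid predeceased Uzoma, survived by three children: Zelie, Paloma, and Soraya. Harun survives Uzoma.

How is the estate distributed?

Wyatt: £430,000; Freya: £190,000; Zelie: £190,000; Paloma: £190,000; Soraya: £190,000; Harun: £380,000

Wyatt first takes £50,000, leaving a balance of £1,520,000. Wyatt then takes one-quarter of the balance (£380,000), for a total of £430,000. The remaining £1,140,000 passes to the descendants.
The descendants' portion (£1,140,000) is divided at the children's generation into 3 shares of £380,000. Harun takes £380,000. The 2 shares of the deceased (Liora and Ingrid) are combined into a pool of £760,000.
That pool (£760,000) is divided at the grandchildren's generation equally among Freya, Zelie, Paloma, and Soraya: £190,000 each.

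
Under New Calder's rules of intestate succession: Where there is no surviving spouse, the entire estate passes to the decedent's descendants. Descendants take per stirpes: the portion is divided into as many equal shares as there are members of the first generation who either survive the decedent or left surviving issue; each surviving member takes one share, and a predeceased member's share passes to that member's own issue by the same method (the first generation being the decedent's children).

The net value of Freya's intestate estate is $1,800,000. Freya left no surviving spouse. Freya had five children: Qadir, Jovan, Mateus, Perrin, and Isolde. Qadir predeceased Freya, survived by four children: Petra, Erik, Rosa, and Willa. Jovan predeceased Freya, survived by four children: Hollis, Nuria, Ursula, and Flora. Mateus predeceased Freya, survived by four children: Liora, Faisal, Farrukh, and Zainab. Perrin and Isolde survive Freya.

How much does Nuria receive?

Nuria receives $90,000.

The entire $1,800,000 passes to the descendants.
That amount ($1,800,000) is divided into 5 shares of $360,000: Perrin and Isolde each take $360,000; Qadir's $360,000 share passes to Qadir's issue; Jovan's $360,000 share passes to Jovan's issue; Mateus's $360,000 share passes to Mateus's issue.
Qadir's share ($360,000) is divided into 4 shares of $90,000: Petra, Erik, Rosa, and Willa each take $90,000.
Jovan's share ($360,000) is divided into 4 shares of $90,000: Hollis, Nuria, Ursula, and Flora each take $90,000.
Mateus's share ($360,000) is divided into 4 shares of $90,000: Liora, Faisal, Farrukh, and Zainab each take $90,000.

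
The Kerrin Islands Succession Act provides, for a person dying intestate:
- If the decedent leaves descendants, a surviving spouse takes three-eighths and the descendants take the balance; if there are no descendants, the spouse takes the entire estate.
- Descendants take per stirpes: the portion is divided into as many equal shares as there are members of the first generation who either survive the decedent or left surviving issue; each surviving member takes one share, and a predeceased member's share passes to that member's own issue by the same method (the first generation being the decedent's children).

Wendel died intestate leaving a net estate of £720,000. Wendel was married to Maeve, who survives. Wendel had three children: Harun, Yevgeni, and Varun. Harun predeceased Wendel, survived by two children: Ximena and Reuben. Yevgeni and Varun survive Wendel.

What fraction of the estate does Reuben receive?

Maeve takes three-eighths of £720,000 = £270,000. The remaining £450,000 passes to the descendants.
The descendants' portion (£450,000) is divided into 3 shares of £150,000: Yevgeni and Varun each take £150,000; Harun's £150,000 share passes to Harun's issue.
Harun's share (£150,000) is divided into 2 shares of £75,000: Ximena and Reuben each take £75,000.

Reuben receives 5/48 of the estate.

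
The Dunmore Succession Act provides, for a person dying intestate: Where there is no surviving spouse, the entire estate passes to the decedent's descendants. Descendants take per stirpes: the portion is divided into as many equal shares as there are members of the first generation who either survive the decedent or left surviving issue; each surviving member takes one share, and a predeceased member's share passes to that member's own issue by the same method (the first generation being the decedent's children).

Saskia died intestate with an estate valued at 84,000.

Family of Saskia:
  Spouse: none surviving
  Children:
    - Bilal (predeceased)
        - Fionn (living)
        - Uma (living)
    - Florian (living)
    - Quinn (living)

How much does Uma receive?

The entire 84,000 passes to the descendants.
That amount (84,000) is divided into 3 shares of 28,000: Florian and Quinn each take 28,000; Bilal's 28,000 share passes to Bilal's issue.
Bilal's share (28,000) is divided into 2 shares of 14,000: Fionn and Uma each take 14,000.

Uma receives 14,000.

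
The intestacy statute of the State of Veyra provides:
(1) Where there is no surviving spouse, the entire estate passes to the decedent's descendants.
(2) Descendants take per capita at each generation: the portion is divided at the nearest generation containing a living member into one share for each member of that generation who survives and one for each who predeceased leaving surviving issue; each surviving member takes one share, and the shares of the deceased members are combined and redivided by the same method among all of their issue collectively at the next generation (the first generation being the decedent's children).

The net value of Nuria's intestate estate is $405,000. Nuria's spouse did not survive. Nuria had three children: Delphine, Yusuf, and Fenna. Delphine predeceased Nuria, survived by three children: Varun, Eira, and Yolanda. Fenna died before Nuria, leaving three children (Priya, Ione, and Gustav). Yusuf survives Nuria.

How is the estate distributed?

The entire $405,000 passes to the descendants.
That amount ($405,000) is divided at the children's generation into 3 shares of $135,000. Yusuf takes $135,000. The 2 shares of the deceased (Delphine and Fenna) are combined into a pool of $270,000.
That pool ($270,000) is divided at the grandchildren's generation equally among Varun, Eira, Yolanda, Priya, Ione, and Gustav: $45,000 each.

Varun: $45,000; Eira: $45,000; Yolanda: $45,000; Yusuf: $135,000; Priya: $45,000; Ione: $45,000; Gustav: $45,000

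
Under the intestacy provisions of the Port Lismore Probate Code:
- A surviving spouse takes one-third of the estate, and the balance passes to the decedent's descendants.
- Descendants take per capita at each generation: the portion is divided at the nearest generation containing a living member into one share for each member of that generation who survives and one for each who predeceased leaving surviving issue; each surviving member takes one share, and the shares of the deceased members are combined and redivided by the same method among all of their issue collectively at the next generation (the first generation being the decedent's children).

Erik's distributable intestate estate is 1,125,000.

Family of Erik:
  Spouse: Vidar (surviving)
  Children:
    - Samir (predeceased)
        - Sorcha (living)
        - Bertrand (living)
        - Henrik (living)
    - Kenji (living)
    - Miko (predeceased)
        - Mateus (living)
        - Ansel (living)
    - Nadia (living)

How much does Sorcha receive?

Sorcha receives 75,000.

Vidar takes one-third of 1,125,000 = 375,000. The remaining 750,000 passes to the descendants.
The descendants' portion (750,000) is divided at the children's generation into 4 shares of 187,500. Kenji and Nadia each take 187,500. The 2 shares of the deceased (Samir and Miko) are combined into a pool of 375,000.
That pool (375,000) is divided at the grandchildren's generation equally among Sorcha, Bertrand, Henrik, Mateus, and Ansel: 75,000 each.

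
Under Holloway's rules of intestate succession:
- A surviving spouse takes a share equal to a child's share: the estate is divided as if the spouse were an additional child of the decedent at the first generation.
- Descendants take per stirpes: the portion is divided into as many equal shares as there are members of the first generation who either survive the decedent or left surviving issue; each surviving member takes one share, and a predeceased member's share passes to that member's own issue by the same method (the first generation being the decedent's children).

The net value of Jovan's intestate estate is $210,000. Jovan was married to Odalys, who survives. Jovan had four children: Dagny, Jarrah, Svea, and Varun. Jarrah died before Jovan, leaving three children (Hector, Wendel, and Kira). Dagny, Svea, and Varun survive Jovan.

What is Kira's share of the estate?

The spouse counts as an additional share at the children's level, so there are 5 primary shares of $42,000. Odalys takes one such share ($42,000).
The children's combined portion ($168,000) is divided into 4 shares of $42,000: Dagny, Svea, and Varun each take $42,000; Jarrah's $42,000 share passes to Jarrah's issue.
Jarrah's share ($42,000) is divided into 3 shares of $14,000: Hector, Wendel, and Kira each take $14,000.

Kira receives $14,000.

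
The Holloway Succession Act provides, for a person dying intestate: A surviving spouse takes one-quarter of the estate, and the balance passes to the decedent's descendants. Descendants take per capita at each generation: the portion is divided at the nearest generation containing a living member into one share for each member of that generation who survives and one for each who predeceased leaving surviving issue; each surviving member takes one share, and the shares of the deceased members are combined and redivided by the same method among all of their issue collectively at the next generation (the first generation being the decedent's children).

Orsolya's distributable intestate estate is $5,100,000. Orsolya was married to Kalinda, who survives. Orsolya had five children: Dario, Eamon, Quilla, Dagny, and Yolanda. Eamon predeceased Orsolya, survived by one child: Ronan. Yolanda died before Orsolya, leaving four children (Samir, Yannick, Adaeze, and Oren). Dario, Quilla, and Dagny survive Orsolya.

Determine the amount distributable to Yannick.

Kalinda takes one-quarter of $5,100,000 = $1,275,000. The remaining $3,825,000 passes to the descendants.
The descendants' portion ($3,825,000) is divided at the children's generation into 5 shares of $765,000. Dario, Quilla, and Dagny each take $765,000. The 2 shares of the deceased (Eamon and Yolanda) are combined into a pool of $1,530,000.
That pool ($1,530,000) is divided at the grandchildren's generation equally among Ronan, Samir, Yannick, Adaeze, and Oren: $306,000 each.

Yannick receives $306,000.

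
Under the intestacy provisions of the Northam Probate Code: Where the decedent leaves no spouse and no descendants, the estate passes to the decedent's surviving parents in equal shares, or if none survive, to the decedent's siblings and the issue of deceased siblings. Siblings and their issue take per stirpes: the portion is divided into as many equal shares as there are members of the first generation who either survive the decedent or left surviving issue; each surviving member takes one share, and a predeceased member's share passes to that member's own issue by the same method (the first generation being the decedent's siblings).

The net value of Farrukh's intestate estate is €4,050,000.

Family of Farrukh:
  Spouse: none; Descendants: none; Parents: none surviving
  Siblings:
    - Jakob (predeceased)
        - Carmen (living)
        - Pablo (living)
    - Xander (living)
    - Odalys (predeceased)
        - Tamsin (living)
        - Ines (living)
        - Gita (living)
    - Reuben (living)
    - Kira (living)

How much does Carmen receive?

Carmen receives €405,000.

The entire €4,050,000 passes to the siblings and their issue.
That amount (€4,050,000) is divided into 5 shares of €810,000: Xander, Reuben, and Kira each take €810,000; Jakob's €810,000 share passes to Jakob's issue; Odalys's €810,000 share passes to Odalys's issue.
Jakob's share (€810,000) is divided into 2 shares of €405,000: Carmen and Pablo each take €405,000.
Odalys's share (€810,000) is divided into 3 shares of €270,000: Tamsin, Ines, and Gita each take €270,000.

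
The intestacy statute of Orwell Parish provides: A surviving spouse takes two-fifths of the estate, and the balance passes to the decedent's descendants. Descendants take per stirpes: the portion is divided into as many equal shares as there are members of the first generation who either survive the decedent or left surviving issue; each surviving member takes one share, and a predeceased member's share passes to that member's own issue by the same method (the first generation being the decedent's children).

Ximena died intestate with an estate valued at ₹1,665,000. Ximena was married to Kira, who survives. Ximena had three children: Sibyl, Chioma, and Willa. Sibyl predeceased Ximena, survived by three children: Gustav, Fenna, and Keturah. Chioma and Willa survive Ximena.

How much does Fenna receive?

Kira takes two-fifths of ₹1,665,000 = ₹666,000. The remaining ₹999,000 passes to the descendants.
The descendants' portion (₹999,000) is divided into 3 shares of ₹333,000: Chioma and Willa each take ₹333,000; Sibyl's ₹333,000 share passes to Sibyl's issue.
Sibyl's share (₹333,000) is divided into 3 shares of ₹111,000: Gustav, Fenna, and Keturah each take ₹111,000.

Fenna receives ₹111,000.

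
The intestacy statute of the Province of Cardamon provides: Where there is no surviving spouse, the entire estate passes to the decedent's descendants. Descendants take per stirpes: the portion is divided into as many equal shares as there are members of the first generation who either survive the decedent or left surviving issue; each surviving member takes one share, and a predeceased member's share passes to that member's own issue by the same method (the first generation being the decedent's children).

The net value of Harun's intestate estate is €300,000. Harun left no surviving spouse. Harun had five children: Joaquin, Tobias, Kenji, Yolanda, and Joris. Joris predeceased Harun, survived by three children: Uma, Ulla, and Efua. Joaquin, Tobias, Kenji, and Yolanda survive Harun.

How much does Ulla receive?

Ulla receives €20,000.

The entire €300,000 passes to the descendants.
That amount (€300,000) is divided into 5 shares of €60,000: Joaquin, Tobias, Kenji, and Yolanda each take €60,000; Joris's €60,000 share passes to Joris's issue.
Joris's share (€60,000) is divided into 3 shares of €20,000: Uma, Ulla, and Efua each take €20,000.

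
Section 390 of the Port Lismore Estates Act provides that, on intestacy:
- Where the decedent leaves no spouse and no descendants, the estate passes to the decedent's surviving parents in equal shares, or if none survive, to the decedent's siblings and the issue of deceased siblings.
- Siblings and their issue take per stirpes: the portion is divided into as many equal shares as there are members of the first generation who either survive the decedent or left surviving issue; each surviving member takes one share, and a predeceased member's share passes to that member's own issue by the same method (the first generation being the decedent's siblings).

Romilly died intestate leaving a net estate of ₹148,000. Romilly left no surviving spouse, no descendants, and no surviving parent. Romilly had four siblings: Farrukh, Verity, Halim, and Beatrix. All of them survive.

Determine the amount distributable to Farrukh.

Farrukh receives ₹37,000.

The entire ₹148,000 passes to the siblings and their issue.
That amount (₹148,000) is divided into 4 shares of ₹37,000: Farrukh, Verity, Halim, and Beatrix each take ₹37,000.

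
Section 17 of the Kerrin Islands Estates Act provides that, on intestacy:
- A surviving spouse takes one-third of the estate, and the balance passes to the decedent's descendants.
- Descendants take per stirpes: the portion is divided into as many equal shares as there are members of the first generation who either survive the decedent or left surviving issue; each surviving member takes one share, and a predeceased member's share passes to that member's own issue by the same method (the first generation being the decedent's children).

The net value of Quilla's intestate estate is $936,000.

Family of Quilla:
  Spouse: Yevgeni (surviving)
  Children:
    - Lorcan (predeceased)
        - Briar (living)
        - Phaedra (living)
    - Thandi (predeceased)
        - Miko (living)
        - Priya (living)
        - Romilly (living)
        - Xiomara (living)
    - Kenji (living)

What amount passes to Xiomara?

Yevgeni takes one-third of $936,000 = $312,000. The remaining $624,000 passes to the descendants.
The descendants' portion ($624,000) is divided into 3 shares of $208,000: Kenji takes $208,000; Lorcan's $208,000 share passes to Lorcan's issue; Thandi's $208,000 share passes to Thandi's issue.
Lorcan's share ($208,000) is divided into 2 shares of $104,000: Briar and Phaedra each take $104,000.
Thandi's share ($208,000) is divided into 4 shares of $52,000: Miko, Priya, Romilly, and Xiomara each take $52,000.

Xiomara receives $52,000.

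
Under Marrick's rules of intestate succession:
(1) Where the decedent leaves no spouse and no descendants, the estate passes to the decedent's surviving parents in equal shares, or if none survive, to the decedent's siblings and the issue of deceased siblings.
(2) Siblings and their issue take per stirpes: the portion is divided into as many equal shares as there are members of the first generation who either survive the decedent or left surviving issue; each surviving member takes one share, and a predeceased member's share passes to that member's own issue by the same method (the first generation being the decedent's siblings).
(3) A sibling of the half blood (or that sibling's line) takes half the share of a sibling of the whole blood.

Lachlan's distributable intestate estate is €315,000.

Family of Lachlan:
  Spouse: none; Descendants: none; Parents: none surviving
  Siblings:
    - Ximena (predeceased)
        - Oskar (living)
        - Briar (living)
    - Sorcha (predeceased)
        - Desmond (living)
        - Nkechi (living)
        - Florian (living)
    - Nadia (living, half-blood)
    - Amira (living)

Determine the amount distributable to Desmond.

Desmond receives €30,000.

The entire €315,000 passes to the siblings and their issue.
Counting each half-blood sibling's line as half a unit, there are 7/2 units in €315,000, so one unit is €90,000. Whole-blood lines (Ximena, Sorcha, and Amira) take €90,000 each; half-blood lines (Nadia) take €45,000 each.
Ximena's share (€90,000) is divided into 2 shares of €45,000: Oskar and Briar each take €45,000.
Sorcha's share (€90,000) is divided into 3 shares of €30,000: Desmond, Nkechi, and Florian each take €30,000.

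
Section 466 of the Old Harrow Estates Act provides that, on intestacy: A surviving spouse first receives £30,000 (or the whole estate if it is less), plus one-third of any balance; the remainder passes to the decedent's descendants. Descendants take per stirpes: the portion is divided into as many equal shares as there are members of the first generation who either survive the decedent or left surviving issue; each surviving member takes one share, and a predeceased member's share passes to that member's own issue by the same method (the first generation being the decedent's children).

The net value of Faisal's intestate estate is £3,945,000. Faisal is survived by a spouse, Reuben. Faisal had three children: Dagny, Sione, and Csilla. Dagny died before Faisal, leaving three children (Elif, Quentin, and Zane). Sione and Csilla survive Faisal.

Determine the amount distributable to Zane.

Reuben first takes £30,000, leaving a balance of £3,915,000. Reuben then takes one-third of the balance (£1,305,000), for a total of £1,335,000. The remaining £2,610,000 passes to the descendants.
The descendants' portion (£2,610,000) is divided into 3 shares of £870,000: Sione and Csilla each take £870,000; Dagny's £870,000 share passes to Dagny's issue.
Dagny's share (£870,000) is divided into 3 shares of £290,000: Elif, Quentin, and Zane each take £290,000.

Zane receives £290,000.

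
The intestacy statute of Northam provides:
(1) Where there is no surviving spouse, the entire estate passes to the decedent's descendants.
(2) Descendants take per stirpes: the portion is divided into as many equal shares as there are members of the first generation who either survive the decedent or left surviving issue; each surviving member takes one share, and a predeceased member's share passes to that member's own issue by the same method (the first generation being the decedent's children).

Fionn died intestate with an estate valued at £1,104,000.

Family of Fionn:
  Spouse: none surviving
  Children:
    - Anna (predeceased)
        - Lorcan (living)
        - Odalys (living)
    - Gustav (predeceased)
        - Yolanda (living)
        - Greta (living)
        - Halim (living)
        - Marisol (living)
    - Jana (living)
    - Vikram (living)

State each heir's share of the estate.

Lorcan: £138,000; Odalys: £138,000; Yolanda: £69,000; Greta: £69,000; Halim: £69,000; Marisol: £69,000; Jana: £276,000; Vikram: £276,000

The entire £1,104,000 passes to the descendants.
That amount (£1,104,000) is divided into 4 shares of £276,000: Jana and Vikram each take £276,000; Anna's £276,000 share passes to Anna's issue; Gustav's £276,000 share passes to Gustav's issue.
Anna's share (£276,000) is divided into 2 shares of £138,000: Lorcan and Odalys each take £138,000.
Gustav's share (£276,000) is divided into 4 shares of £69,000: Yolanda, Greta, Halim, and Marisol each take £69,000.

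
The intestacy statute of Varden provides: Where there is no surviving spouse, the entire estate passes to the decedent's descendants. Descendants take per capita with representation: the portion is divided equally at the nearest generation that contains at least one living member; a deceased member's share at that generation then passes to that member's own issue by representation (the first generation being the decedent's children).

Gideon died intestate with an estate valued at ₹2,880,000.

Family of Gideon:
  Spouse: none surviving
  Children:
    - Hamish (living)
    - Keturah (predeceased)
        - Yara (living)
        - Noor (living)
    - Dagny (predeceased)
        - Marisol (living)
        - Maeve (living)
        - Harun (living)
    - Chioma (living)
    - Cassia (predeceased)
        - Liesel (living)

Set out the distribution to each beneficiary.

The entire ₹2,880,000 passes to the descendants.
That amount (₹2,880,000) is divided into 5 shares of ₹576,000: Hamish and Chioma each take ₹576,000; Keturah's ₹576,000 share passes to Keturah's issue; Dagny's ₹576,000 share passes to Dagny's issue; Cassia's ₹576,000 share passes to Cassia's issue.
Keturah's share (₹576,000) is divided into 2 shares of ₹288,000: Yara and Noor each take ₹288,000.
Dagny's share (₹576,000) is divided into 3 shares of ₹192,000: Marisol, Maeve, and Harun each take ₹192,000.
Cassia's share (₹576,000) passes entirely to Liesel.

Hamish: ₹576,000; Yara: ₹288,000; Noor: ₹288,000; Marisol: ₹192,000; Maeve: ₹192,000; Harun: ₹192,000; Chioma: ₹576,000; Liesel: ₹576,000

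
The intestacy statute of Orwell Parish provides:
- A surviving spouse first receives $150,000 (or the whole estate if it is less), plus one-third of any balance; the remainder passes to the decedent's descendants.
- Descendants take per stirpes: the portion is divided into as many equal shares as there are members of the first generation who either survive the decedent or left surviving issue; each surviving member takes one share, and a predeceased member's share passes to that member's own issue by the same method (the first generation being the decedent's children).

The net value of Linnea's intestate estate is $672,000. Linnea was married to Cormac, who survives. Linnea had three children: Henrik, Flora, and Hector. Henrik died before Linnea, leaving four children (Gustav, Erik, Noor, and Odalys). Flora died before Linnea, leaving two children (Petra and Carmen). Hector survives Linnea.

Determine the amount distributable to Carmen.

Cormac first takes $150,000, leaving a balance of $522,000. Cormac then takes one-third of the balance ($174,000), for a total of $324,000. The remaining $348,000 passes to the descendants.
The descendants' portion ($348,000) is divided into 3 shares of $116,000: Hector takes $116,000; Henrik's $116,000 share passes to Henrik's issue; Flora's $116,000 share passes to Flora's issue.
Henrik's share ($116,000) is divided into 4 shares of $29,000: Gustav, Erik, Noor, and Odalys each take $29,000.
Flora's share ($116,000) is divided into 2 shares of $58,000: Petra and Carmen each take $58,000.

Carmen receives $58,000.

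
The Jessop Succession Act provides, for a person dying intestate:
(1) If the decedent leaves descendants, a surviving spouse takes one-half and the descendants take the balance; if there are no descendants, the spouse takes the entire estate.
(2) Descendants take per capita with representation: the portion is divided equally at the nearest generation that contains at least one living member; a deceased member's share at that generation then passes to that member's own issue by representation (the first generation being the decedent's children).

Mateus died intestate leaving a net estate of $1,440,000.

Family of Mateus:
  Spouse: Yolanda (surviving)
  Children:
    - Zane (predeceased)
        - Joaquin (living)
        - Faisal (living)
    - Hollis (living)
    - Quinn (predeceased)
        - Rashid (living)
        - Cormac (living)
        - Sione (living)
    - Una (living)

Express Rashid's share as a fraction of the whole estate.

Yolanda takes one-half of $1,440,000 = $720,000. The remaining $720,000 passes to the descendants.
The descendants' portion ($720,000) is divided into 4 shares of $180,000: Hollis and Una each take $180,000; Zane's $180,000 share passes to Zane's issue; Quinn's $180,000 share passes to Quinn's issue.
Zane's share ($180,000) is divided into 2 shares of $90,000: Joaquin and Faisal each take $90,000.
Quinn's share ($180,000) is divided into 3 shares of $60,000: Rashid, Cormac, and Sione each take $60,000.

Rashid receives 1/24 of the estate.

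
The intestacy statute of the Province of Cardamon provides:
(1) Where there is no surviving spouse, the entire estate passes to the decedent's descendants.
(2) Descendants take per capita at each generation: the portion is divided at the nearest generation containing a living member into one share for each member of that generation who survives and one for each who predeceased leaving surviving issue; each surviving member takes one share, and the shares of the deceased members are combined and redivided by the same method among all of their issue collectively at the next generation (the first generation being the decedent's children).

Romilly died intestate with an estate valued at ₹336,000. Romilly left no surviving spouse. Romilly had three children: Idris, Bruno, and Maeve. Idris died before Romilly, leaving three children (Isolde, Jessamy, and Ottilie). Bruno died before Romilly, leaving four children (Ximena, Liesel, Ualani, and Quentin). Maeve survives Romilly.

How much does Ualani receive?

The entire ₹336,000 passes to the descendants.
That amount (₹336,000) is divided at the children's generation into 3 shares of ₹112,000. Maeve takes ₹112,000. The 2 shares of the deceased (Idris and Bruno) are combined into a pool of ₹224,000.
That pool (₹224,000) is divided at the grandchildren's generation equally among Isolde, Jessamy, Ottilie, Ximena, Liesel, Ualani, and Quentin: ₹32,000 each.

Ualani receives ₹32,000.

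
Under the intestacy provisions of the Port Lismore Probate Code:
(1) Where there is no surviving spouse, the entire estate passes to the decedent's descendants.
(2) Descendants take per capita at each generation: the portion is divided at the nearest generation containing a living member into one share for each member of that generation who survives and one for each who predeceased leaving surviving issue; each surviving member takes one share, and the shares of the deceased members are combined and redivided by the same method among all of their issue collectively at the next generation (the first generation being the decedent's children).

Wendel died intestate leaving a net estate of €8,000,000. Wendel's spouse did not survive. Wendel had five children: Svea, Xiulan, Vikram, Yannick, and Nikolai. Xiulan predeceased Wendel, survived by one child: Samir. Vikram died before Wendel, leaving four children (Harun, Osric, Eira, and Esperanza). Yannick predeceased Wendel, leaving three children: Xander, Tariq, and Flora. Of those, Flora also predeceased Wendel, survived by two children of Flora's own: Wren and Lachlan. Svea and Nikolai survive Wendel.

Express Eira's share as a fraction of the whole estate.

The entire €8,000,000 passes to the descendants.
That amount (€8,000,000) is divided at the children's generation into 5 shares of €1,600,000. Svea and Nikolai each take €1,600,000. The 3 shares of the deceased (Xiulan, Vikram, and Yannick) are combined into a pool of €4,800,000.
That pool (€4,800,000) is divided at the grandchildren's generation into 8 shares of €600,000. Samir, Harun, Osric, Eira, Esperanza, Xander, and Tariq each take €600,000. The remaining share for the deceased Flora (€600,000) is carried to the next generation.
That pool (€600,000) is divided at the great-grandchildren's generation equally among Wren and Lachlan: €300,000 each.

Eira receives 3/40 of the estate.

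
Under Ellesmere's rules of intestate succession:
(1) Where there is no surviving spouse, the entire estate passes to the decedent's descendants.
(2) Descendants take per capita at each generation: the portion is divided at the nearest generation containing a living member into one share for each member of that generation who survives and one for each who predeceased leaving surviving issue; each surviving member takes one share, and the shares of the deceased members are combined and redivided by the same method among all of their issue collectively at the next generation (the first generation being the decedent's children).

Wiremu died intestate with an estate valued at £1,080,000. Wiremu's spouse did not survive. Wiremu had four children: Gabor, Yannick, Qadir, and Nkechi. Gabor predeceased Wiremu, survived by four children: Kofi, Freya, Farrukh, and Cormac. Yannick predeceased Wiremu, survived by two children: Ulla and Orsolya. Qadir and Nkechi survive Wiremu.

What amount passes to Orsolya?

Orsolya receives £90,000.

The entire £1,080,000 passes to the descendants.
That amount (£1,080,000) is divided at the children's generation into 4 shares of £270,000. Qadir and Nkechi each take £270,000. The 2 shares of the deceased (Gabor and Yannick) are combined into a pool of £540,000.
That pool (£540,000) is divided at the grandchildren's generation equally among Kofi, Freya, Farrukh, Cormac, Ulla, and Orsolya: £90,000 each.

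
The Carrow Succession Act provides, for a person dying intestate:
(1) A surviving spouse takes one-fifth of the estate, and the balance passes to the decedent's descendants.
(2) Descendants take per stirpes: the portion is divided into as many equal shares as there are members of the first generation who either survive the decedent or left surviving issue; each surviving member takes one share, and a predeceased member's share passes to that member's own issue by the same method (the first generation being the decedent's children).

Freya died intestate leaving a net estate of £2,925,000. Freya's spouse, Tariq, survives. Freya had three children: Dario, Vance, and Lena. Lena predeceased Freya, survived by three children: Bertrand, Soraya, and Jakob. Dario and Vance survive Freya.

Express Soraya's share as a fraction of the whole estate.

Tariq takes one-fifth of £2,925,000 = £585,000. The remaining £2,340,000 passes to the descendants.
The descendants' portion (£2,340,000) is divided into 3 shares of £780,000: Dario and Vance each take £780,000; Lena's £780,000 share passes to Lena's issue.
Lena's share (£780,000) is divided into 3 shares of £260,000: Bertrand, Soraya, and Jakob each take £260,000.

Soraya receives 4/45 of the estate.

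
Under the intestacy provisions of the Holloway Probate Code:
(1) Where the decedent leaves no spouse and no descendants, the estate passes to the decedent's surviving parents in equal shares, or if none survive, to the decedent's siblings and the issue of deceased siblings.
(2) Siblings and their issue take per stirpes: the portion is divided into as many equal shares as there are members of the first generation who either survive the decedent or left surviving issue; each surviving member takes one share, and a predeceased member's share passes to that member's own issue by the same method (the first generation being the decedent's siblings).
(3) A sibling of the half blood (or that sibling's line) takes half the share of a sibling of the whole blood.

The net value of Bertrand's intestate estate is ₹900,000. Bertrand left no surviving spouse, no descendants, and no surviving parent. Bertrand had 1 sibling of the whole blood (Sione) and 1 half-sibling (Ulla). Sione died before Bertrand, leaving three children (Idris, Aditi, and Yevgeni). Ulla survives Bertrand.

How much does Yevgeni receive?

Yevgeni receives ₹200,000.

The entire ₹900,000 passes to the siblings and their issue.
Counting each half-blood sibling's line as half a unit, there are 3/2 units in ₹900,000, so one unit is ₹600,000. Whole-blood lines (Sione) take ₹600,000 each; half-blood lines (Ulla) take ₹300,000 each.
Sione's share (₹600,000) is divided into 3 shares of ₹200,000: Idris, Aditi, and Yevgeni each take ₹200,000.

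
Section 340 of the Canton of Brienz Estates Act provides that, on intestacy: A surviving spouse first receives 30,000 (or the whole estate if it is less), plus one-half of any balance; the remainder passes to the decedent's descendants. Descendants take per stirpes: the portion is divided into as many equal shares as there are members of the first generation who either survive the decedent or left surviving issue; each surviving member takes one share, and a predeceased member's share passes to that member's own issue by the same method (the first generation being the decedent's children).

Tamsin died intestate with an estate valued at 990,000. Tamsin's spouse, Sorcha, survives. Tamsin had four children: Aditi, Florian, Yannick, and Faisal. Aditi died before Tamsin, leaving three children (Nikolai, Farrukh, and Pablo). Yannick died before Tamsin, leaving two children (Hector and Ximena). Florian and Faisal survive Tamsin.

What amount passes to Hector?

Sorcha first takes 30,000, leaving a balance of 960,000. Sorcha then takes one-half of the balance (480,000), for a total of 510,000. The remaining 480,000 passes to the descendants.
The descendants' portion (480,000) is divided into 4 shares of 120,000: Florian and Faisal each take 120,000; Aditi's 120,000 share passes to Aditi's issue; Yannick's 120,000 share passes to Yannick's issue.
Aditi's share (120,000) is divided into 3 shares of 40,000: Nikolai, Farrukh, and Pablo each take 40,000.
Yannick's share (120,000) is divided into 2 shares of 60,000: Hector and Ximena each take 60,000.

Hector receives 60,000.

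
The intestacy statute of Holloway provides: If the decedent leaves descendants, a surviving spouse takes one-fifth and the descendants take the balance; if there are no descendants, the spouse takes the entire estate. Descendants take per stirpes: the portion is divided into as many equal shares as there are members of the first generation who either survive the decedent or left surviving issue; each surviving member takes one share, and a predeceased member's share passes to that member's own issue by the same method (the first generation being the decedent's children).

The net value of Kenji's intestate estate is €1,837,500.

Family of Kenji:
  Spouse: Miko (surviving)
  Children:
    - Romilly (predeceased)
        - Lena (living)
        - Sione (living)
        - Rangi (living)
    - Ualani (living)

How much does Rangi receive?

Rangi receives €245,000.

Miko takes one-fifth of €1,837,500 = €367,500. The remaining €1,470,000 passes to the descendants.
The descendants' portion (€1,470,000) is divided into 2 shares of €735,000: Ualani takes €735,000; Romilly's €735,000 share passes to Romilly's issue.
Romilly's share (€735,000) is divided into 3 shares of €245,000: Lena, Sione, and Rangi each take €245,000.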